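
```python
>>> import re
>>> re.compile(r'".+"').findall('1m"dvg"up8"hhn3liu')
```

['"dvg"up8"']

Scanning left to right: at [2:11] → '"dvg"up8"'.
Since nothing is captured, `findall` lists the 1 matched substring directly.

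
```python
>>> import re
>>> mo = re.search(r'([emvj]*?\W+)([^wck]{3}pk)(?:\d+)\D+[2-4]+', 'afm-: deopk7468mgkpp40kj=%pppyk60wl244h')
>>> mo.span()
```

This matches zero or more of one of [emvj] (lazy), then one or more of a non-word character (captured); then exactly 3 of any character except [wck], then the literal 'pk' (captured); then one or more of a digit (non-capturing group); then one or more of a non-digit; then one or more of a character in [2-4].
Unlike `match`, `search` isn't anchored — it looks for the pattern anywhere in the string.
The match spans [2:21] → 'm-: deopk7468mgkpp4'.
Captured: group 1 = 'm-: ', group 2 = 'deopk'.

(2, 21)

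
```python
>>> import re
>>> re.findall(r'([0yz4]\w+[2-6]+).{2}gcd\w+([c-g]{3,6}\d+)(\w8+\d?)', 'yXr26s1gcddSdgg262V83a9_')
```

[('yXr26', 'dgg262', 'V83')]

Pattern: one of [0yz4], then one or more of a word character, then one or more of a character in [2-6] (captured); then exactly 2 of any character, then the literal 'gcd', then one or more of a word character; then 3 to 6 of a character in [c-g], then one or more of a digit (captured); then a word character, then one or more of a literal '8', then optionally a digit (captured).
Walking the string: at [0:21] match 'yXr26s1gcddSdgg262V83', groups = ('yXr26', 'dgg262', 'V83').
3 groups means the one result is a tuple of 3 captured strings — 1 here.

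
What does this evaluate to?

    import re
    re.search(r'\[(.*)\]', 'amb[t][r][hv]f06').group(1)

't][r][hv'

The match spans [3:13] → '[t][r][hv]'.
Captured: group 1 = 't][r][hv'.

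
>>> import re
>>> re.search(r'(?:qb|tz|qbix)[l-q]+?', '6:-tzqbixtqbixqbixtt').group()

Unlike `match`, `search` isn't anchored — it looks for the pattern anywhere in the string.
The match spans [3:6] → 'tzq'.

'tzq'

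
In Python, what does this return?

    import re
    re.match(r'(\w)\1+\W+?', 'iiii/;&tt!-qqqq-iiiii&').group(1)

'i'

`\1` is not a pattern — it's the concrete string captured by group 1, re-applied verbatim.
`re.match` won't scan ahead — the pattern has to work from the very first character.
The match spans [0:5] → 'iiii/'.
Captured: group 1 = 'i'.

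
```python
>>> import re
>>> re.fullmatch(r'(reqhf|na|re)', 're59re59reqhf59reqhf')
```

`re.fullmatch` requires the pattern to consume the entire string.
Here the pattern can't cover the whole string, so the call returns None.

None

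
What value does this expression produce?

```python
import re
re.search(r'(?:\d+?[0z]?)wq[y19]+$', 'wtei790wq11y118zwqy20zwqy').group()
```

This matches one or more of a digit (lazy), then optionally one of [0z] (non-capturing group); then the literal 'wq', then one or more of one of [y19]; then anchored at the end.
`re.search` scans for the first position where the pattern succeeds.
The match spans [19:25] → '20zwqy'.

'20zwqy'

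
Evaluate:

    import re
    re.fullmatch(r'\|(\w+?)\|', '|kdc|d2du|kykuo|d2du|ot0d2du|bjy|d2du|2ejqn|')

`re.fullmatch` requires the pattern to consume the entire string.
Here there's no way to consume every character, so the call returns None.

None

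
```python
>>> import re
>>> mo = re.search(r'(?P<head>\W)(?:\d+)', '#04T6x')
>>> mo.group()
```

Pattern: a non-word character (captured as 'head'); then one or more of a digit (non-capturing group).
Unlike `match`, `search` isn't anchored — it looks for the pattern anywhere in the string.
The match spans [0:3] → '#04'.
Captured: group 1 = '#'.

'#04'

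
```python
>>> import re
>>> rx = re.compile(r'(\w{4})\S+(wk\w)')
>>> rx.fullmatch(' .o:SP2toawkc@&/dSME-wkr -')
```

None

`re.fullmatch` requires the pattern to consume the entire string.
Here the pattern can't cover the whole string, so the call returns None.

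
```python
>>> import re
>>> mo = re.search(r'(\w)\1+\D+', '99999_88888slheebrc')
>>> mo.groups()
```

('9',)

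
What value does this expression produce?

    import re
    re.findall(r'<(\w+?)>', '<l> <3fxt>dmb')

Scanning left to right: at [0:3] match '<l>', group 1 = 'l'; at [4:10] match '<3fxt>', group 1 = '3fxt'.
`findall` collects group 1 from each match (2 total).

['l', '3fxt']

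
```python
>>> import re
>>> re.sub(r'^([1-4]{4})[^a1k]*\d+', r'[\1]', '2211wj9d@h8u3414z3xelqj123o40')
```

The replacement refers to a captured group, so each match is rewritten using its own captured text.

'[2211]z3xelqj123o40'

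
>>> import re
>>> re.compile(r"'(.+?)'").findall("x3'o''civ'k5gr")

A non-greedy quantifier consumes as few characters as it can — just enough that the remainder of the pattern still matches from where it stops; whatever follows it matches normally.
Walking the string: at [2:5] match "'o'", group 1 = 'o'; at [5:10] match "'civ'", group 1 = 'civ'.
One capturing group, so `findall` returns just the captured substring from each match — 2 in all.

['o', 'civ']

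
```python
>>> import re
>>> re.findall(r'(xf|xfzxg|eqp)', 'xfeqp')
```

['xf', 'eqp']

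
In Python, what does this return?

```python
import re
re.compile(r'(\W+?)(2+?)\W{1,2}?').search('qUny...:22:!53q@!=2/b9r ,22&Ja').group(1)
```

'...:'

This matches one or more of a non-word character (lazy) (captured); then one or more of a literal '2' (lazy) (captured); then 1 to 2 of a non-word character (lazy).
A non-greedy quantifier consumes as few characters as it can — just enough that the remainder of the pattern still matches from where it stops; whatever follows it matches normally.
`re.search` tries every starting position until one works.
The match spans [4:11] → '...:22:'.
Captured: group 1 = '...:', group 2 = '22'.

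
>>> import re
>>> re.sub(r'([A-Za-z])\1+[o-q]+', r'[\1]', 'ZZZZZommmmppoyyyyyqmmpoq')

'[Z][m][y][m]'

`\1` is not a pattern — it's the concrete string captured by group 1, re-applied verbatim.
Matches: at [0:6] → 'ZZZZZo'; at [6:13] → 'mmmmppo'; at [13:19] → 'yyyyyq'; at [19:24] → 'mmpoq'.
The replacement refers to a captured group, so each match is rewritten using its own captured text.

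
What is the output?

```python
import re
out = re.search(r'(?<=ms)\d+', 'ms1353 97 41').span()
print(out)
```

The lookaround is zero-width — it requires the adjacent text to match without consuming it, so the asserted text isn't part of the match.
The match spans [2:6] → '1353'.

(2, 6)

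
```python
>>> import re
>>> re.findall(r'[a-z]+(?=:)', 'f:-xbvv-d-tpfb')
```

['f']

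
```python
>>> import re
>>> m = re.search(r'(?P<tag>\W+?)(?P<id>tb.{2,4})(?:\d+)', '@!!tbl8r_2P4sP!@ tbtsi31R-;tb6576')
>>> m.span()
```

(0, 10)

The match spans [0:10] → '@!!tbl8r_2'.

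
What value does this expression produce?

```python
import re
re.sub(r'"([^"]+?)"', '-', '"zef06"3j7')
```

'-3j7'

Matches: at [0:7] → '"zef06"'.
Every occurrence is swapped for '-'.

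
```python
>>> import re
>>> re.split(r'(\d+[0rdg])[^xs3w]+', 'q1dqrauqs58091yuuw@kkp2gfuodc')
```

Pattern: one or more of a digit, then one of [0rdg] (captured); then one or more of any character except [xs3w].
The group in the pattern means `split` returns the separators' captures alongside the pieces.

['q', '1d', 's', '580', 'w@kkp', '2g', '']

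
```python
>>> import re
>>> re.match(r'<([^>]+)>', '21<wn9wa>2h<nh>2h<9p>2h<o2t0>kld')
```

None

With `match`, the pattern is implicitly anchored at the beginning.
Here the pattern fails at index 0, so the call returns None.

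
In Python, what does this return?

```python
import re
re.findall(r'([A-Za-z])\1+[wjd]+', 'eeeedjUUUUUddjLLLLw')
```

['e', 'U', 'L']

A backreference is literal: `\1` must see the identical characters the first group matched.
Because there's exactly one group, `findall` drops the full match and keeps group 1 from each hit.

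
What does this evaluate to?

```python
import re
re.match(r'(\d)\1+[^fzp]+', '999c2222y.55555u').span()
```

(0, 16)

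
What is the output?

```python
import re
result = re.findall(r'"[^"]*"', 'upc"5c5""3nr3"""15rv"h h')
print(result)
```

['"5c5"', '"3nr3"', '""']

Walking the string: at [3:8] → '"5c5"'; at [8:14] → '"3nr3"'; at [14:16] → '""'.
With no groups in the pattern, `findall` gives back each whole match — 3 here.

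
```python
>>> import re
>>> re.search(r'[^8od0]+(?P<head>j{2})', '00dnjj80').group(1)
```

'jj'

This matches one or more of any character except [8od0]; then exactly 2 of a literal 'j' (captured as 'head').
`search` walks the string left to right and returns the first match it finds.
The match spans [3:6] → 'njj'.
Captured: group 1 = 'jj'.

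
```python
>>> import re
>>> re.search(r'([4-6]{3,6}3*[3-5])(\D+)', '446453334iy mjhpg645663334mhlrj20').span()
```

(0, 17)

Pattern: 3 to 6 of a character in [4-6], then zero or more of a literal '3', then a character in [3-5] (captured); then one or more of a non-digit (captured).
`search` walks the string left to right and returns the first match it finds.
The match spans [0:17] → '446453334iy mjhpg'.
Captured: group 1 = '446453334', group 2 = 'iy mjhpg'.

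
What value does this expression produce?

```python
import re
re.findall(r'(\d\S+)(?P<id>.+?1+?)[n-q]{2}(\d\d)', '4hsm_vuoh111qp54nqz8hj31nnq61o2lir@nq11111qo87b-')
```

This matches a digit, then one or more of a non-whitespace character (captured); then one or more of any character (lazy), then one or more of a literal '1' (lazy) (captured as 'id'); then exactly 2 of a character in [n-q]; then a digit, then a digit (captured).
Walking the string: at [0:46] match '4hsm_vuoh111qp54nqz8hj31nnq61o2lir@nq11111qo87', groups = ('4hsm_vuoh111qp54nqz8hj31nnq61o2lir@nq111', '11', '87').
Multiple groups make `findall` return tuples — one 3-tuple for the one match.

[('4hsm_vuoh111qp54nqz8hj31nnq61o2lir@nq111', '11', '87')]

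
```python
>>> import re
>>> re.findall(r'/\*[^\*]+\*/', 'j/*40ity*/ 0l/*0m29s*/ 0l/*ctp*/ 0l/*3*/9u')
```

No capturing groups, so `findall` returns the 4 full match strings.

['/*40ity*/', '/*0m29s*/', '/*ctp*/', '/*3*/']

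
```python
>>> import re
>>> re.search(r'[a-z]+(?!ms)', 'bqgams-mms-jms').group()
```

'bqgams'

A negative assertion filters positions out without eating any characters.
Unlike `match`, `search` isn't anchored — it looks for the pattern anywhere in the string.
The match spans [0:6] → 'bqgams'.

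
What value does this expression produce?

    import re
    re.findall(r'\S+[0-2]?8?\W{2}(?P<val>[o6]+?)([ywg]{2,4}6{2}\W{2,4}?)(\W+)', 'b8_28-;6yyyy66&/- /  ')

[('6', 'yyyy66&/', '- /  ')]

With the lazy modifier that quantifier settles for the fewest repetitions that let the rest of the pattern succeed (the atoms after it are unaffected and can still be greedy).
With 3 capturing groups, `findall` returns a 3-tuple per match.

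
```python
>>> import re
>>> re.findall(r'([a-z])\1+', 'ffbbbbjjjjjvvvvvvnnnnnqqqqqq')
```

`\1` is not a pattern — it's the concrete string captured by group 1, re-applied verbatim.
With a single group, `findall` returns only what that group captured — 6 items.

['f', 'b', 'j', 'v', 'n', 'q']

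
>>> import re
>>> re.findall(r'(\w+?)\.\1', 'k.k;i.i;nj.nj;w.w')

['k', 'i', 'nj', 'w']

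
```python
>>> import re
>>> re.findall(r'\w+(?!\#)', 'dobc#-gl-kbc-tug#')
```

['dob', 'gl', 'kbc', 'tu']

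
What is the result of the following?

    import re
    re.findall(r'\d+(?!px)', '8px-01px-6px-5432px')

['0', '543']

The negative lookaround is zero-width — it rules out positions where the adjacent text would match, without consuming anything.
Since nothing is captured, `findall` lists the 2 matched substrings directly.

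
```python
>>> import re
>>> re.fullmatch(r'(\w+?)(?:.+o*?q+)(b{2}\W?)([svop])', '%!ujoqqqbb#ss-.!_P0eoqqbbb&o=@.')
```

None

This matches one or more of a word character (lazy) (captured); then one or more of any character, then zero or more of the literal 'o' (lazy), then one or more of the literal 'q' (non-capturing group); then exactly 2 of the literal 'b', then optionally a non-word character (captured); then one of [svop] (captured).
`re.fullmatch` is like wrapping the pattern in `^…$` (in single-line mode).
Here the string isn't matched end-to-end, so the call returns None.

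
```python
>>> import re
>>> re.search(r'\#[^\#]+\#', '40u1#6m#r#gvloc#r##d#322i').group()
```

'#6m#'

The match spans [4:8] → '#6m#'.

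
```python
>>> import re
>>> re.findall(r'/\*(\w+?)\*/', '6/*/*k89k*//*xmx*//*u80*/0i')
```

Scanning left to right: at [3:11] match '/*k89k*/', group 1 = 'k89k'; at [11:18] match '/*xmx*/', group 1 = 'xmx'; at [18:25] match '/*u80*/', group 1 = 'u80'.
`findall` collects group 1 from each match (3 total).

['k89k', 'xmx', 'u80']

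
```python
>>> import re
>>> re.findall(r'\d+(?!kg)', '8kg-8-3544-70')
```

The negative lookaround is zero-width — it rules out positions where the adjacent text would match, without consuming anything.
Since nothing is captured, `findall` lists the 3 matched substrings directly.

['8', '3544', '70']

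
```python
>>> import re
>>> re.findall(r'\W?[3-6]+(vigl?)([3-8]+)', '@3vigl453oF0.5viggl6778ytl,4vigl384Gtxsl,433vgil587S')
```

[('vigl', '453'), ('vigl', '384')]

This matches optionally a non-word character, then one or more of a character in [3-6]; then the literal 'vig', then optionally a literal 'l' (captured); then one or more of a character in [3-8] (captured).
Scanning left to right: at [0:9] match '@3vigl453', groups = ('vigl', '453'); at [26:35] match ',4vigl384', groups = ('vigl', '384').
2 groups means each result is a tuple of 2 captured strings — 2 here.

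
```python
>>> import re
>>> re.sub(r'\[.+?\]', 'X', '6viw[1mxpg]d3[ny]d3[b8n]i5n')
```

`sub` substitutes 'X' at each match site.

'6viwXd3Xd3Xi5n'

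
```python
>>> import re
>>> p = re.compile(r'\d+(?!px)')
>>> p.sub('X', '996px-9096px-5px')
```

A negative assertion filters positions out without eating any characters.
`sub` substitutes 'X' at each match site.

'X6px-X6px-5px'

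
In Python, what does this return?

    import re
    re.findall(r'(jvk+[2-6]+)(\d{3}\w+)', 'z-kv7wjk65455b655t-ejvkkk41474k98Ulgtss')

This matches the literal 'jv', then one or more of the literal 'k', then one or more of a character in [2-6] (captured); then exactly 3 of a digit, then one or more of a word character (captured).
Scanning left to right: at [20:39] match 'jvkkk41474k98Ulgtss', groups = ('jvkkk4', '1474k98Ulgtss').
2 groups means the one result is a tuple of 2 captured strings — 1 here.

[('jvkkk4', '1474k98Ulgtss')]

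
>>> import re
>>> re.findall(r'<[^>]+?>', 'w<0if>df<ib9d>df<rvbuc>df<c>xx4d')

['<0if>', '<ib9d>', '<rvbuc>', '<c>']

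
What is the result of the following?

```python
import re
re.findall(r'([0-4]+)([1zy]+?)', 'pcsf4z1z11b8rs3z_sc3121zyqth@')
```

[('4', 'z'), ('1', 'z'), ('1', '1'), ('3', 'z'), ('3121', 'z')]

A `+?`/`*?`/`{m,n}?` starts at its minimum and grows only as far as needed for what follows to match.
Multiple groups make `findall` return tuples — one 2-tuple for each match.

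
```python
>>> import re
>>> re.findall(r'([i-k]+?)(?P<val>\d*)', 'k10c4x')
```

[('k', '10')]

The pattern matches one or more of a character in [i-k] (lazy) (captured); then zero or more of a digit (captured as 'val').
Walking the string: at [0:3] match 'k10', groups = ('k', '10').
`findall` packs the 2 group values into a tuple for every match.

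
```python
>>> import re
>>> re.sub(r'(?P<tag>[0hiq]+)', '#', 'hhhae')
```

'#ae'

`sub` substitutes '#' at each match site.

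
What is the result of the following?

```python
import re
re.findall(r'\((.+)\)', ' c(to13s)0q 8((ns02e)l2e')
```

['to13s)0q 8((ns02e']

Walking the string: at [2:21] match '(to13s)0q 8((ns02e)', group 1 = 'to13s)0q 8((ns02e'.
One capturing group, so `findall` returns just the captured substring from the one match — 1 in all.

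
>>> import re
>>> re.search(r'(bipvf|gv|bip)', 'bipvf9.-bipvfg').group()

'bipvf'

Branches in `(...|...)` are attempted left-to-right; the first branch that allows the whole pattern to succeed is taken.
`re.search` scans for the first position where the pattern succeeds.
The match spans [0:5] → 'bipvf'.
Captured: group 1 = 'bipvf'.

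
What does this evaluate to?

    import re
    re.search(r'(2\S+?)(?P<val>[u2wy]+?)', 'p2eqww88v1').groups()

('2eq', 'w')

The match spans [1:5] → '2eqw'.
Captured: group 1 = '2eq', group 2 = 'w'.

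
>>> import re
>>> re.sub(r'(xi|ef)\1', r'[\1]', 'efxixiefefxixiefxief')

'ef[xi][ef][xi]efxief'

After group 1 captures some text, `\1` only succeeds where that same text appears again.
Matches: at [2:6] → 'xixi'; at [6:10] → 'efef'; at [10:14] → 'xixi'.
The replacement refers to a captured group, so each match is rewritten using its own captured text.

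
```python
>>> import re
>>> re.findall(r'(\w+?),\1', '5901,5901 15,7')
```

`\1` has to match the exact text group 1 already captured.
With a single group, `findall` returns only what that group captured — 1 item.

['5901']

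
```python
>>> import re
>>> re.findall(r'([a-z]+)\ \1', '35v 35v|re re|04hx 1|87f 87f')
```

['re']

`\1` is not a pattern — it's the concrete string captured by group 1, re-applied verbatim.
Matches: at [8:13] match 're re', group 1 = 're'.
`findall` collects group 1 from the one match (1 total).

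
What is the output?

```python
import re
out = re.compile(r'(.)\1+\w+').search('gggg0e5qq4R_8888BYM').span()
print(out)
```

`\1` is not a pattern — it's the concrete string captured by group 1, re-applied verbatim.
`re.search` tries every starting position until one works.
The match spans [0:19] → 'gggg0e5qq4R_8888BYM'.
Captured: group 1 = 'g'.

(0, 19)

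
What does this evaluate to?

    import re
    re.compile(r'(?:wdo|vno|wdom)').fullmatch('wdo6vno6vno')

`re.fullmatch` is like wrapping the pattern in `^…$` (in single-line mode).
Here the pattern can't cover the whole string, so the call returns None.

None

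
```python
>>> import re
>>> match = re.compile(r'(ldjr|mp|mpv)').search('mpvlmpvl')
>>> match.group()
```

Branches in `(...|...)` are attempted left-to-right; the first branch that allows the whole pattern to succeed is taken.
Unlike `match`, `search` isn't anchored — it looks for the pattern anywhere in the string.
The match spans [0:2] → 'mp'.
Captured: group 1 = 'mp'.

'mp'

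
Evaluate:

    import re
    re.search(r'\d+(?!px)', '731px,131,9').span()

(0, 2)

A negative assertion filters positions out without eating any characters.
Unlike `match`, `search` isn't anchored — it looks for the pattern anywhere in the string.
The match spans [0:2] → '73'.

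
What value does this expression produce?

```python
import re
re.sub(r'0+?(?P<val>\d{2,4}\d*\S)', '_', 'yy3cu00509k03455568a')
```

Each match is replaced by '_'.

'yy3cu__'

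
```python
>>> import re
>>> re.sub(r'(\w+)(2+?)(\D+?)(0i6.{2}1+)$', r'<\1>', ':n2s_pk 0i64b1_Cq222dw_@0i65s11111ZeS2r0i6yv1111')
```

':n2s_pk 0i64b1_Cq222dw_@<0i65s11111ZeS>'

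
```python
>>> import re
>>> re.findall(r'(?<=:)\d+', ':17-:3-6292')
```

The `(?=…)`/`(?<=…)` assertion just peeks at neighbouring text; it doesn't advance the match position.
Scanning left to right: at [1:3] → '17'; at [5:6] → '3'.
Since nothing is captured, `findall` lists the 2 matched substrings directly.

['17', '3']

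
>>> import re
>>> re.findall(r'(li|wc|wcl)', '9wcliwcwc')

Alternation isn't longest-match — the leftmost alternative that fits at this position is chosen.
With a single group, `findall` returns only what that group captured — 4 items.

['wc', 'li', 'wc', 'wc']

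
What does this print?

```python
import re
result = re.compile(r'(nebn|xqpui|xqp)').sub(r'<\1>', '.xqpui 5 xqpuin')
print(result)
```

`|` is ordered: at each position the engine commits to the first alternative that works.
Matches: at [1:6] → 'xqpui'; at [9:14] → 'xqpui'.
The replacement refers to a captured group, so each match is rewritten using its own captured text.

.<xqpui> 5 <xqpui>n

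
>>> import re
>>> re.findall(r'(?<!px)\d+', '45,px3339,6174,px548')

`(?!…)`/`(?<!…)` only lets a position through if the neighbouring text does NOT match; no characters are consumed.
Matches: at [0:2] → '45'; at [6:9] → '339'; at [10:14] → '6174'; at [18:20] → '48'.
With no groups in the pattern, `findall` gives back each whole match — 4 here.

['45', '339', '6174', '48']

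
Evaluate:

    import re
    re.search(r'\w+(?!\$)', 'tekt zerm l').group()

The negative lookahead/lookbehind blocks any match where the forbidden context is present.
Unlike `match`, `search` isn't anchored — it looks for the pattern anywhere in the string.
The match spans [0:4] → 'tekt'.

'tekt'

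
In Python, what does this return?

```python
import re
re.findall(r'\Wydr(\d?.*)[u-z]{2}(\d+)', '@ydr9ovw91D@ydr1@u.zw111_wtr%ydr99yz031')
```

[('9ovw91D@ydr1@u.zw111_wtr%ydr99', '031')]

The pattern matches a non-word character, then the literal 'ydr'; then optionally a digit, then zero or more of any character (captured); then exactly 2 of a character in [u-z]; then one or more of a digit (captured).
Scanning left to right: at [0:39] match '@ydr9ovw91D@ydr1@u.zw111_wtr%ydr99yz031', groups = ('9ovw91D@ydr1@u.zw111_wtr%ydr99', '031').
`findall` packs the 2 group values into a tuple for every match.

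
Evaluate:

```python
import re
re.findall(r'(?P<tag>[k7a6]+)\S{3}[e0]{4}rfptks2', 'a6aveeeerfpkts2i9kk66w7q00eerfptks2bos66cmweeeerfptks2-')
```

['kk66', '66']

With a single group, `findall` returns only what that group captured — 2 items.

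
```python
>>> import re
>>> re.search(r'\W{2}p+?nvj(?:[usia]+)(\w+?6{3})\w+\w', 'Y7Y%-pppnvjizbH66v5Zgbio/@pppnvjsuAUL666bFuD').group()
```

'/@pppnvjsuAUL666bFuD'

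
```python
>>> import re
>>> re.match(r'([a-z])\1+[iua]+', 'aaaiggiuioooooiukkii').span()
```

`match` is anchored at position 0; if the pattern doesn't fit there, it returns None.
The match spans [0:4] → 'aaai'.

(0, 4)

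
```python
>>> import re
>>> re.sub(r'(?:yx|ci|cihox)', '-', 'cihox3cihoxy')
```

'-hox3-hoxy'

`|` is ordered: at each position the engine commits to the first alternative that works.
Matches: at [0:2] → 'ci'; at [6:8] → 'ci'.
`sub` substitutes '-' at each match site.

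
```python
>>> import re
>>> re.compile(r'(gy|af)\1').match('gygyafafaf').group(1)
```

A backreference is literal: `\1` must see the identical characters the first group matched.
`match` is anchored at position 0; if the pattern doesn't fit there, it returns None.
The match spans [0:4] → 'gygy'.
Captured: group 1 = 'gy'.

'gy'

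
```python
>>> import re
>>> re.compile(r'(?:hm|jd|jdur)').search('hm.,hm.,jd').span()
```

(0, 2)

The match spans [0:2] → 'hm'.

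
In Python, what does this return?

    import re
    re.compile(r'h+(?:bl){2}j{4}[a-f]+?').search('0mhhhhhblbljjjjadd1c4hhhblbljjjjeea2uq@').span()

(2, 16)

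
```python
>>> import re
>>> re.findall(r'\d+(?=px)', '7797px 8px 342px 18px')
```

Because the assertion is zero-width, the text it checks is not consumed and won't appear in the result.
`findall` yields the raw match text (4 of them) because the pattern has no groups.

['7797', '8', '342', '18']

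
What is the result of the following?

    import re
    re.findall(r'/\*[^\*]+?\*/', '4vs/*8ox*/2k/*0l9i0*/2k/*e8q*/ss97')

Scanning left to right: at [3:10] → '/*8ox*/'; at [12:21] → '/*0l9i0*/'; at [23:30] → '/*e8q*/'.
Since nothing is captured, `findall` lists the 3 matched substrings directly.

['/*8ox*/', '/*0l9i0*/', '/*e8q*/']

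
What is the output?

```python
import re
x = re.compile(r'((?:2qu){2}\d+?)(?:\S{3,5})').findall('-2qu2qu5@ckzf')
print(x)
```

['2qu2qu5']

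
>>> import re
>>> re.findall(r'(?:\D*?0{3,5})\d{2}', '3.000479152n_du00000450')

['.00047', 'n_du0000045']

Pattern: zero or more of a non-digit (lazy), then 3 to 5 of the literal '0' (non-capturing group); then exactly 2 of a digit.
Matches: at [1:7] → '.00047'; at [11:22] → 'n_du0000045'.
With no groups in the pattern, `findall` gives back each whole match — 2 here.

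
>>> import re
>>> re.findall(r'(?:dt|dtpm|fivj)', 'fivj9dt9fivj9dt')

Scanning left to right: at [0:4] → 'fivj'; at [5:7] → 'dt'; at [8:12] → 'fivj'; at [13:15] → 'dt'.
Since nothing is captured, `findall` lists the 4 matched substrings directly.

['fivj', 'dt', 'fivj', 'dt']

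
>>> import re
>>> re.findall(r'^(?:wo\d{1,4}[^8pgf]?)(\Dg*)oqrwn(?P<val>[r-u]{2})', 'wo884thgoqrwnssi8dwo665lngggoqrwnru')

The pattern matches anchored at the start of the string; then the literal 'wo', then 1 to 4 of a digit, then optionally any character except [8pgf] (non-capturing group); then a non-digit, then zero or more of the literal 'g' (captured); then the literal 'oqr', then the literal 'wn'; then exactly 2 of a character in [r-u] (captured as 'val').
Scanning left to right: at [0:15] match 'wo884thgoqrwnss', groups = ('hg', 'ss').
`findall` packs the 2 group values into a tuple for every match.

[('hg', 'ss')]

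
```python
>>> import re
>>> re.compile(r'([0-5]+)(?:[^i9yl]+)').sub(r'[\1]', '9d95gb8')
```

'9d9[5]'

The pattern matches one or more of a character in [0-5] (captured); then one or more of any character except [i9yl] (non-capturing group).
`\1` in the replacement pulls in group 1's text for each match.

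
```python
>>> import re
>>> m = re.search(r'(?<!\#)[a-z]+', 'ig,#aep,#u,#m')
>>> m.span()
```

(0, 2)

The negative lookahead/lookbehind blocks any match where the forbidden context is present.
The match spans [0:2] → 'ig'.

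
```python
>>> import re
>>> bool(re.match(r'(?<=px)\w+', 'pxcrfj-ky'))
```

False

The lookaround is zero-width — it requires the adjacent text to match without consuming it, so the asserted text isn't part of the match.
`re.match` only tries the pattern at the start of the string.
Here the string doesn't start with a match, so the call returns None, and `bool(None)` is False.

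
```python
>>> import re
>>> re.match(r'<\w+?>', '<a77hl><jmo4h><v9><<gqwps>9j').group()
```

'<a77hl>'

With `match`, the pattern is implicitly anchored at the beginning.
The match spans [0:7] → '<a77hl>'.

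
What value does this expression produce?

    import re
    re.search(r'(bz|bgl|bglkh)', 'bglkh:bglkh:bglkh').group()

'bgl'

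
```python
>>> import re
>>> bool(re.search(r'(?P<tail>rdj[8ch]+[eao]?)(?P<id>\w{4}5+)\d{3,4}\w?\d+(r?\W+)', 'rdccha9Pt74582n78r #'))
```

This matches the literal 'rdj', then one or more of one of [8ch], then optionally one of [eao] (captured as 'tail'); then exactly 4 of a word character, then one or more of a literal '5' (captured as 'id'); then 3 to 4 of a digit, then optionally a word character, then one or more of a digit; then optionally the literal 'r', then one or more of a non-word character (captured).
`search` walks the string left to right and returns the first match it finds.
Here the pattern never matches, so the call returns None, and `bool(None)` is False.

False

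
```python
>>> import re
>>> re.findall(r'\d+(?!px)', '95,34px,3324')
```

['95', '3', '3324']

Because the assertion is negative and zero-width, positions next to the forbidden text are skipped.
`findall` yields the raw match text (3 of them) because the pattern has no groups.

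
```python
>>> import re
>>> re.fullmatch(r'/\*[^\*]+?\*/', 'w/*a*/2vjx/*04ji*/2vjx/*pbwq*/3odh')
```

`re.fullmatch` is like wrapping the pattern in `^…$` (in single-line mode).
Here the pattern can't cover the whole string, so the call returns None.

None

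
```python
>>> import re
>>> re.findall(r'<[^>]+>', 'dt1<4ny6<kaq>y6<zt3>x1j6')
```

`findall` yields the raw match text (2 of them) because the pattern has no groups.

['<4ny6<kaq>', '<zt3>']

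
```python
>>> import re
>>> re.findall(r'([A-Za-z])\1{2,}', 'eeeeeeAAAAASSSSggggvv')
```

The backreference `\1` re-matches whatever the first group consumed, character for character.
Because there's exactly one group, `findall` drops the full match and keeps group 1 from each hit.

['e', 'A', 'S', 'g']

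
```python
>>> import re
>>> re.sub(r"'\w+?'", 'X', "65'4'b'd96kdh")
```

"65Xb'd96kdh"

Every occurrence is swapped for 'X'.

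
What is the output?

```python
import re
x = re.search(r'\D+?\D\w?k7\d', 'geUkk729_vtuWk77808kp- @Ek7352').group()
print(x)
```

geUkk72

The match spans [0:7] → 'geUkk72'.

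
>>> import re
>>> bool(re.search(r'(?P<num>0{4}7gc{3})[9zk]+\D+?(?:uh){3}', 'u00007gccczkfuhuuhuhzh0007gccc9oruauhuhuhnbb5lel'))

False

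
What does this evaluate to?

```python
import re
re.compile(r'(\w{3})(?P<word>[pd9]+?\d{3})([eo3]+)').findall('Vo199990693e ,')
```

Multiple groups make `findall` return tuples — one 3-tuple for the one match.

[('Vo1', '9999069', '3e')]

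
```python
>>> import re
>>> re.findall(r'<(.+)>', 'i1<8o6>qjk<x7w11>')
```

['8o6>qjk<x7w11']

Matches: at [2:17] match '<8o6>qjk<x7w11>', group 1 = '8o6>qjk<x7w11'.
`findall` collects group 1 from the one match (1 total).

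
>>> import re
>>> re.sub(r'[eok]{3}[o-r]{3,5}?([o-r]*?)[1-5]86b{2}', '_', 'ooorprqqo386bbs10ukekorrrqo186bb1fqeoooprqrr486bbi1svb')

`sub` substitutes '_' at each match site.

'_s10u_1fq_i1svb'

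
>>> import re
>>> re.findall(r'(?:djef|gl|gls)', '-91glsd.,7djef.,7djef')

['gl', 'djef', 'djef']

Alternation isn't longest-match — the leftmost alternative that fits at this position is chosen.
No capturing groups, so `findall` returns the 3 full match strings.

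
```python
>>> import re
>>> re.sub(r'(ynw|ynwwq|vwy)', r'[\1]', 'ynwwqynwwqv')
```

'[ynw]wq[ynw]wqv'

Branches in `(...|...)` are attempted left-to-right; the first branch that allows the whole pattern to succeed is taken.
`\1` in the replacement pulls in group 1's text for each match.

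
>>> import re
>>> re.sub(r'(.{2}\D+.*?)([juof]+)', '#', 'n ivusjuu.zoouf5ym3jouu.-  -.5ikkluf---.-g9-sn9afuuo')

'###'

Every occurrence is swapped for '#'.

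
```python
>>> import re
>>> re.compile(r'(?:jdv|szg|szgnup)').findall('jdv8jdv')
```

['jdv', 'jdv']

No capturing groups, so `findall` returns the 2 full match strings.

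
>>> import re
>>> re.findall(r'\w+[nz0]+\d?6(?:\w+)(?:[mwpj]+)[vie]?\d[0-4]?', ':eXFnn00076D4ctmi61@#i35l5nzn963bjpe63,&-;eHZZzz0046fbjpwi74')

['eXFnn00076D4ctmi61', 'i35l5nzn963bjpe63', 'eHZZzz0046fbjpwi74']

`findall` yields the raw match text (3 of them) because the pattern has no groups.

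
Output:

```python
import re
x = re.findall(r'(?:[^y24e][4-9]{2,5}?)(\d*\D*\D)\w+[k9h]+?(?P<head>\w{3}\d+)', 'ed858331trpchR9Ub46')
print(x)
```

This matches any character except [y24e], then 2 to 5 of a character in [4-9] (lazy) (non-capturing group); then zero or more of a digit, then zero or more of a non-digit, then a non-digit (captured); then one or more of a word character; then one or more of one of [k9h] (lazy); then exactly 3 of a word character, then one or more of a digit (captured as 'head').
Scanning left to right: at [1:19] match 'd858331trpchR9Ub46', groups = ('8331trpch', 'Ub46').
2 groups means the one result is a tuple of 2 captured strings — 1 here.

[('8331trpch', 'Ub46')]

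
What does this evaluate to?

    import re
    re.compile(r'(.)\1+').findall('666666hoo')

['6', 'o']

The backreference `\1` re-matches whatever the first group consumed, character for character.
Walking the string: at [0:6] match '666666', group 1 = '6'; at [7:9] match 'oo', group 1 = 'o'.
With a single group, `findall` returns only what that group captured — 2 items.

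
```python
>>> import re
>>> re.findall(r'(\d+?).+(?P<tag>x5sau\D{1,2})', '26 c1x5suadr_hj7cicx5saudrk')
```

Pattern: one or more of a digit (lazy) (captured); then one or more of any character; then the literal 'x5s', then the literal 'au', then 1 to 2 of a non-digit (captured as 'tag').
A `+?`/`*?`/`{m,n}?` starts at its minimum and grows only as far as needed for what follows to match.
Scanning left to right: at [0:26] match '26 c1x5suadr_hj7cicx5saudr', groups = ('2', 'x5saudr').
2 groups means the one result is a tuple of 2 captured strings — 1 here.

[('2', 'x5saudr')]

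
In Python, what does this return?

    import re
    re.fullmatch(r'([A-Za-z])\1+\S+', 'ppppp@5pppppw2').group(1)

The backreference `\1` re-matches whatever the first group consumed, character for character.
`re.fullmatch` is like wrapping the pattern in `^…$` (in single-line mode).
The match spans [0:14] → 'ppppp@5pppppw2'.
Captured: group 1 = 'p'.

'p'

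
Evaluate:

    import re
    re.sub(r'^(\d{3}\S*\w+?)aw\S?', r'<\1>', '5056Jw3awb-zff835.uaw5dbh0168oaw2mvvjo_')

This matches anchored at the start of the string; then exactly 3 of a digit, then zero or more of a non-whitespace character, then one or more of a word character (lazy) (captured); then the literal 'aw', then optionally a non-whitespace character.
Matches: at [0:33] → '5056Jw3awb-zff835.uaw5dbh0168oaw2'.
`\1` in the replacement pulls in group 1's text for each match.

'<5056Jw3awb-zff835.uaw5dbh0168o>mvvjo_'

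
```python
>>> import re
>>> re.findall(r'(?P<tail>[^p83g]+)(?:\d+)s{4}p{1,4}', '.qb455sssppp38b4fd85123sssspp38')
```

['b4fd']

Pattern: one or more of any character except [p83g] (captured as 'tail'); then one or more of a digit (non-capturing group); then exactly 4 of the literal 's', then 1 to 4 of the literal 'p'.
Matches: at [14:29] match 'b4fd85123sssspp', group 1 = 'b4fd'.
`findall` collects group 1 from the one match (1 total).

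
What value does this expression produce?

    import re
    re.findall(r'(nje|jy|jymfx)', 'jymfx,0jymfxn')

Branches in `(...|...)` are attempted left-to-right; the first branch that allows the whole pattern to succeed is taken.
Scanning left to right: at [0:2] match 'jy', group 1 = 'jy'; at [7:9] match 'jy', group 1 = 'jy'.
With a single group, `findall` returns only what that group captured — 2 items.

['jy', 'jy']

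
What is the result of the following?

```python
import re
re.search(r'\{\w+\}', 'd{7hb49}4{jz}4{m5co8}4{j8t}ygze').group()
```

'{7hb49}'

Unlike `match`, `search` isn't anchored — it looks for the pattern anywhere in the string.
The match spans [1:8] → '{7hb49}'.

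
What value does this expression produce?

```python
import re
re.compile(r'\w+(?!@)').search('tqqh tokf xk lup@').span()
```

The negative lookahead/lookbehind blocks any match where the forbidden context is present.
`search` walks the string left to right and returns the first match it finds.
The match spans [0:4] → 'tqqh'.

(0, 4)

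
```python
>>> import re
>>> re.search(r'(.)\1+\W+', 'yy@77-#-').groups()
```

`\1` is not a pattern — it's the concrete string captured by group 1, re-applied verbatim.
`re.search` tries every starting position until one works.
The match spans [0:3] → 'yy@'.
Captured: group 1 = 'y'.

('y',)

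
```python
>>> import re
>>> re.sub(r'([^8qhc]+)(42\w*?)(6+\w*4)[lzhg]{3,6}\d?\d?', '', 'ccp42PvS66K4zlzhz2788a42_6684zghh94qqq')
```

'ccqqq'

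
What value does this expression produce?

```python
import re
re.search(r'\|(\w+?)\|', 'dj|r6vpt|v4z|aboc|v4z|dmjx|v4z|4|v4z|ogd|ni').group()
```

Unlike `match`, `search` isn't anchored — it looks for the pattern anywhere in the string.
The match spans [2:9] → '|r6vpt|'.
Captured: group 1 = 'r6vpt'.

'|r6vpt|'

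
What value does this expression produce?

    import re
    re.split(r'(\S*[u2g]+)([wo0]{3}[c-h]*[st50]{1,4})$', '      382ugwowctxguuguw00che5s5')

['      ', '382ugwowctxguugu', 'w00che5s5', '']

The pattern matches zero or more of a non-whitespace character, then one or more of one of [u2g] (captured); then exactly 3 of one of [wo0], then zero or more of a character in [c-h], then 1 to 4 of one of [st50] (captured); then anchored at the end.
Matches to split on: at [6:31] → '382ugwowctxguuguw00che5s5'.
`re.split` interleaves the captured-group text with the surrounding fragments.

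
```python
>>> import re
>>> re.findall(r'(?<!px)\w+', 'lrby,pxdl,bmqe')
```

['lrby', 'pxdl', 'bmqe']

The negative lookaround is zero-width — it rules out positions where the adjacent text would match, without consuming anything.
Matches: at [0:4] → 'lrby'; at [5:9] → 'pxdl'; at [10:14] → 'bmqe'.
With no groups in the pattern, `findall` gives back each whole match — 3 here.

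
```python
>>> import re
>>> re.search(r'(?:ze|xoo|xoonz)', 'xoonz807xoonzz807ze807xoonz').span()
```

The regex engine tests alternatives in the order written; an earlier branch that matches wins even if a later one would match more.
`re.search` tries every starting position until one works.
The match spans [0:3] → 'xoo'.

(0, 3)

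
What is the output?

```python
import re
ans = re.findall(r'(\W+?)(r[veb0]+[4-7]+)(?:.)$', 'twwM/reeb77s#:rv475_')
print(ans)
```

Pattern: one or more of a non-word character (lazy) (captured); then the literal 'r', then one or more of one of [veb0], then one or more of a character in [4-7] (captured); then any character (non-capturing group); then anchored at the end.
Walking the string: at [12:20] match '#:rv475_', groups = ('#:', 'rv475').
2 groups means the one result is a tuple of 2 captured strings — 1 here.

[('#:', 'rv475')]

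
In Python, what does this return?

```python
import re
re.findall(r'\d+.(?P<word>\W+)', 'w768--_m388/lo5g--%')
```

['-', '/', '--%']

This matches one or more of a digit, then any character; then one or more of a non-word character (captured as 'word').
Walking the string: at [1:6] match '768--', group 1 = '-'; at [8:12] match '388/', group 1 = '/'; at [14:19] match '5g--%', group 1 = '--%'.
With a single group, `findall` returns only what that group captured — 3 items.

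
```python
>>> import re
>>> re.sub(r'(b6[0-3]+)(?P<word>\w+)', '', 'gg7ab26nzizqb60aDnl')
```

This matches the literal 'b6', then one or more of a character in [0-3] (captured); then one or more of a word character (captured as 'word').
Matches: at [12:19] → 'b60aDnl'.
Each match is replaced by ''.

'gg7ab26nzizq'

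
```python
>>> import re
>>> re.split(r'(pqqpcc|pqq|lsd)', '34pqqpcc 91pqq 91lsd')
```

['34', 'pqqpcc', ' 91', 'pqq', ' 91', 'lsd', '']

Alternation isn't longest-match — the leftmost alternative that fits at this position is chosen.
Matches to split on: at [2:8] → 'pqqpcc'; at [11:14] → 'pqq'; at [17:20] → 'lsd'.
Because the pattern has a capturing group, `split` also inserts each captured text between the pieces.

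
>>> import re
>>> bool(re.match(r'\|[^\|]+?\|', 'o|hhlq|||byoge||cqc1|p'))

False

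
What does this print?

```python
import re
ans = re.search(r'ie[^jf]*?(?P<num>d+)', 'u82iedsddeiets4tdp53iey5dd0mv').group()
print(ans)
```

ied

The pattern matches the literal 'ie', then zero or more of any character except [jf] (lazy); then one or more of a literal 'd' (captured as 'num').
`search` walks the string left to right and returns the first match it finds.
The match spans [3:6] → 'ied'.
Captured: group 1 = 'd'.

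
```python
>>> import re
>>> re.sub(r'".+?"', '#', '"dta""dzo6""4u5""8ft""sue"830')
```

With the lazy modifier that quantifier settles for the fewest repetitions that let the rest of the pattern succeed (the atoms after it are unaffected and can still be greedy).
Each match is replaced by '#'.

'#####830'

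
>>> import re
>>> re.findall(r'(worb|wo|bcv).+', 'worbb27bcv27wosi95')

The regex engine tests alternatives in the order written; an earlier branch that matches wins even if a later one would match more.
Walking the string: at [0:18] match 'worbb27bcv27wosi95', group 1 = 'worb'.
With a single group, `findall` returns only what that group captured — 1 item.

['worb']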